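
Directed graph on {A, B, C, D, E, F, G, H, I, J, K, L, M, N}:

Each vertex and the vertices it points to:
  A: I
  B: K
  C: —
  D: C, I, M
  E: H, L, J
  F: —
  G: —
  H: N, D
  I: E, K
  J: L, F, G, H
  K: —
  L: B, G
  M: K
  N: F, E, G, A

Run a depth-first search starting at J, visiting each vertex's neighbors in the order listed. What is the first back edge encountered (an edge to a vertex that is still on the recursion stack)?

DFS from J (visiting each vertex's neighbors in the order listed); mark gray on enter, black on exit:
J gray
  L gray
    B gray
      K gray
      K black
    B black
    G gray
    G black
  L black
  F gray
  F black
  J→G: G black — skip
  H gray
    N gray
      N→F: F black — skip
      E gray
        E→H: H is gray → back edge
First back edge: E → H.

E→H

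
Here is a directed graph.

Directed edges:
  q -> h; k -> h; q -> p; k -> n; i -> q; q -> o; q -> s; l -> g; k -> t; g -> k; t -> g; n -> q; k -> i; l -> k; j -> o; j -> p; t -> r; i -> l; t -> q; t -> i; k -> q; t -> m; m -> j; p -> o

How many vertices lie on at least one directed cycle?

5

A vertex is on a directed cycle iff it belongs to a strongly connected component of size ≥ 2 (or has a self-loop).
The vertices on cycles are {g, i, k, l, t} — 5 in total.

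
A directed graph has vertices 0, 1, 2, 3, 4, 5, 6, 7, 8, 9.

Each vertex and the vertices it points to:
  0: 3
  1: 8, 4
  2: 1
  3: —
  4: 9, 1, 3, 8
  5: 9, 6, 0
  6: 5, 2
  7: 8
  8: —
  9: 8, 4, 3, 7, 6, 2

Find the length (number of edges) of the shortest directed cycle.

For each vertex v, BFS finds the shortest path from v back to v.
The shortest such closed walk is 6 → 5 → 6, length 2.

2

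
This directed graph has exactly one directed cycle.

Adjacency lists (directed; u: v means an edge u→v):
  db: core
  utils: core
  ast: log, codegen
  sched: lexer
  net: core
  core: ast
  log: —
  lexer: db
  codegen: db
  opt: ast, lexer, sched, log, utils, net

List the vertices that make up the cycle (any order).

DFS with gray/black marking from ast:
ast gray
  log gray
  log black
  codegen gray
    db gray
      core gray
        core→ast: ast is gray → back edge
Back edge closes the cycle ast → codegen → db → core → ast; its vertices are {db, ast, core, codegen}.

db, ast, core, codegen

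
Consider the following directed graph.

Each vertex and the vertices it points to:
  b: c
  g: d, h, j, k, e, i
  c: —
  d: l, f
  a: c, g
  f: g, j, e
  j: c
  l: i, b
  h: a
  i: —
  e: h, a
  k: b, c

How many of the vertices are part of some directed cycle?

A vertex is on a directed cycle iff it belongs to a strongly connected component of size ≥ 2 (or has a self-loop).
The vertices on cycles are {a, d, e, f, g, h} — 6 in total.

6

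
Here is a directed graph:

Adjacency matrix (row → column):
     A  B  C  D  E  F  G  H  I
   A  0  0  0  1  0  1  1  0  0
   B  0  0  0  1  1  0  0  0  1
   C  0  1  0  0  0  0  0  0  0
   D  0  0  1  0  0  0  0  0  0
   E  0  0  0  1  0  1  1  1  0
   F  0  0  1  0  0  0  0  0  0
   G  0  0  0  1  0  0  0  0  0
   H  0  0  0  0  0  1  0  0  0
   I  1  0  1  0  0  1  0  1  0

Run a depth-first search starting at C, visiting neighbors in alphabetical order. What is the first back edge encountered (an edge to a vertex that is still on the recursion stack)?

D->C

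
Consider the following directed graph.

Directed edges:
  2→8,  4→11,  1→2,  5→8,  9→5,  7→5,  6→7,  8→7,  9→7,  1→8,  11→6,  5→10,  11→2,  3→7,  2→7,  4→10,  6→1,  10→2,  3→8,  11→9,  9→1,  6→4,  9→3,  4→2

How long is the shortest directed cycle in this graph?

3

For each vertex v, BFS finds the shortest path from v back to v.
The shortest such closed walk is 11 → 6 → 4 → 11, length 3.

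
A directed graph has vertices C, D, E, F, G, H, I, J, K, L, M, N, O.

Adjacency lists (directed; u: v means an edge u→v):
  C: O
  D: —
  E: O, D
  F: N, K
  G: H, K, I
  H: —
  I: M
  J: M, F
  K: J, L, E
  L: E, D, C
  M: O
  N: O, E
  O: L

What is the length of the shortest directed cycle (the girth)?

For each vertex v, BFS finds the shortest path from v back to v.
The shortest such closed walk is K → J → F → K, length 3.

3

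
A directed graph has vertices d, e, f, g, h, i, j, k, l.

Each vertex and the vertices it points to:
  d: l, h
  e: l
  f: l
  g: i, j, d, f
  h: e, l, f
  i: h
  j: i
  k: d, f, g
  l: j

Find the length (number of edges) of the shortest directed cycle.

4

For each vertex v, BFS finds the shortest path from v back to v.
The shortest such closed walk is i → h → l → j → i, length 4.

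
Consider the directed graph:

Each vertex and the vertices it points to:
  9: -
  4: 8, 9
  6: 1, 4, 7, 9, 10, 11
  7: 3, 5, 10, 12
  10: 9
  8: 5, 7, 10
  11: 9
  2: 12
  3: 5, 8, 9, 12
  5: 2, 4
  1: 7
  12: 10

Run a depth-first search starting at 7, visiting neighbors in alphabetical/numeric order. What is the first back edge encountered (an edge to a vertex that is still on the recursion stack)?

8->5

DFS from 7 (visiting neighbors in alphabetical/numeric order); mark gray on enter, black on exit:
7 gray
  3 gray
    5 gray
      2 gray
        12 gray
          10 gray
            9 gray
            9 black
          10 black
        12 black
      2 black
      4 gray
        8 gray
          8→5: 5 is gray → back edge
First back edge: 8 → 5.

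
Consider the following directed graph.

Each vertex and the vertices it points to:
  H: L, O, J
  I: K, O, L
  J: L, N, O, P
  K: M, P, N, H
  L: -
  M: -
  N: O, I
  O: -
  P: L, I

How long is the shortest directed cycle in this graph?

3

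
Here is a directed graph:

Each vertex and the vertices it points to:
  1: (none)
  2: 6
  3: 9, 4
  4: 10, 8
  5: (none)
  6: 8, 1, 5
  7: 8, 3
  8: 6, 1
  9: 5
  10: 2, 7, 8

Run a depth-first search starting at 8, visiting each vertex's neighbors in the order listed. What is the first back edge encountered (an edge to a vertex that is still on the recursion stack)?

6->8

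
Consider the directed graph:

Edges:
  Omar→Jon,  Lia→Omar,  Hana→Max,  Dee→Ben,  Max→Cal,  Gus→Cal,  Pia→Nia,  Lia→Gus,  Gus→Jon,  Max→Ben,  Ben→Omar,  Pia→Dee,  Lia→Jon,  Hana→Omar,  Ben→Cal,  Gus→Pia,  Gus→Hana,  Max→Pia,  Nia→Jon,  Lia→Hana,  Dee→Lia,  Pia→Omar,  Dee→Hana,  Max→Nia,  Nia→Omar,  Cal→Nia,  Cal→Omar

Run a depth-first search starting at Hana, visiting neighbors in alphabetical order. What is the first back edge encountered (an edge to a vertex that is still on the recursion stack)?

Dee→Hana

DFS from Hana (visiting neighbors in alphabetical order); mark gray on enter, black on exit:
Hana gray
  Max gray
    Ben gray
      Cal gray
        Nia gray
          Jon gray
          Jon black
          Omar gray
            Omar→Jon: Jon black — skip
          Omar black
        Nia black
        Cal→Omar: Omar black — skip
      Cal black
      Ben→Omar: Omar black — skip
    Ben black
    Max→Cal: Cal black — skip
    Max→Nia: Nia black — skip
    Pia gray
      Dee gray
        Dee→Ben: Ben black — skip
        Dee→Hana: Hana is gray → back edge
First back edge: Dee → Hana.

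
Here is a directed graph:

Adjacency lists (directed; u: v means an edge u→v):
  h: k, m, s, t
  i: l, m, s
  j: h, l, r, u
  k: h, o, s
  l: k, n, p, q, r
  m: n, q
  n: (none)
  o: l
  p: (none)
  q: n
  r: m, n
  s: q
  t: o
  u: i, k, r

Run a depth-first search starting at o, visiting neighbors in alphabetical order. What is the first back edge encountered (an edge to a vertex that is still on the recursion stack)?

h→k

DFS from o (visiting neighbors in alphabetical order); mark gray on enter, black on exit:
o gray
  l gray
    k gray
      h gray
        h→k: k is gray → back edge
First back edge: h → k.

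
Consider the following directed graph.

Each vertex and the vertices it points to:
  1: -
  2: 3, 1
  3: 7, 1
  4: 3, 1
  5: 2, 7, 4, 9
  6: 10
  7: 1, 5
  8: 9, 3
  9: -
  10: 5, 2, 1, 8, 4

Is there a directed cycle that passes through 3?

3 is on a cycle iff 3 can reach itself via ≥1 edge.
3 → 7 → 5 → 2 → 3 — yes.

Yes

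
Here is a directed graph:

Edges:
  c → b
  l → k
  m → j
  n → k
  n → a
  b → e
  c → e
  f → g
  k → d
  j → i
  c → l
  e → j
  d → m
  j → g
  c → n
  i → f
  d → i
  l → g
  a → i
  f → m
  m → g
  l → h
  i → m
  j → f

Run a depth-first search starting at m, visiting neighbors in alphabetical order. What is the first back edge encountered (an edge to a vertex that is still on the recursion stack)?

DFS from m (visiting neighbors in alphabetical order); mark gray on enter, black on exit:
m gray
  g gray
  g black
  j gray
    f gray
      f→g: g black — skip
      f→m: m is gray → back edge
First back edge: f → m.

f→m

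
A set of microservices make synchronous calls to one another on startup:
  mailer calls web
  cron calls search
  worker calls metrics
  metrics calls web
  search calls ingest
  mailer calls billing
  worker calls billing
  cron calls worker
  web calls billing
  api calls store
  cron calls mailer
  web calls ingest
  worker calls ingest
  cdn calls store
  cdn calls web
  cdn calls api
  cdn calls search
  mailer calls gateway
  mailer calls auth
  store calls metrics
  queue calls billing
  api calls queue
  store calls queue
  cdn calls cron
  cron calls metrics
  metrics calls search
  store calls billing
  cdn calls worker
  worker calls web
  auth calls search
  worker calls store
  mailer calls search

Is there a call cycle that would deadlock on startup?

No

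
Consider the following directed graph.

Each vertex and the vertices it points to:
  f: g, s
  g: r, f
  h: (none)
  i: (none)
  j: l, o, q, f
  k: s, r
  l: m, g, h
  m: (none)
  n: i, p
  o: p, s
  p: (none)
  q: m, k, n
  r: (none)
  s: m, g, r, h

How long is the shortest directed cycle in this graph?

For each vertex v, BFS finds the shortest path from v back to v.
The shortest such closed walk is g → f → g, length 2.

2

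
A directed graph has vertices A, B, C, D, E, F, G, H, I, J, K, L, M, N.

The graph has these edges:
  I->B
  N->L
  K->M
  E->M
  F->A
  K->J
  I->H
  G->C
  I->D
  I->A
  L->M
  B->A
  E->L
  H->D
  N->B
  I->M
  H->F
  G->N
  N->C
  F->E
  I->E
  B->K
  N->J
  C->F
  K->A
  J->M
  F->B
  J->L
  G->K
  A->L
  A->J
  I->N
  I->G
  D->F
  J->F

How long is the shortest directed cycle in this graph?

3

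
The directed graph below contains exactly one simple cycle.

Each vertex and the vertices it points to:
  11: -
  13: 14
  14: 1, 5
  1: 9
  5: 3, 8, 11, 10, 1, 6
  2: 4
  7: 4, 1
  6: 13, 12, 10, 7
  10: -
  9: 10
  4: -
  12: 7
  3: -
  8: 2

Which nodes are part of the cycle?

5, 6, 13, 14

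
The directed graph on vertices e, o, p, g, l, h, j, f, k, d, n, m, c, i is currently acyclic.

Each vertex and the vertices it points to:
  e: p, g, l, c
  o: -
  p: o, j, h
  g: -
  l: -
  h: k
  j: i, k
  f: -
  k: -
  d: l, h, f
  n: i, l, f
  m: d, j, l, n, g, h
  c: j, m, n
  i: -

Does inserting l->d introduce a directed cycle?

Yes

Adding l→d creates a cycle iff d can already reach l.
Path from d: d → l.
So d → … → l → d is a cycle.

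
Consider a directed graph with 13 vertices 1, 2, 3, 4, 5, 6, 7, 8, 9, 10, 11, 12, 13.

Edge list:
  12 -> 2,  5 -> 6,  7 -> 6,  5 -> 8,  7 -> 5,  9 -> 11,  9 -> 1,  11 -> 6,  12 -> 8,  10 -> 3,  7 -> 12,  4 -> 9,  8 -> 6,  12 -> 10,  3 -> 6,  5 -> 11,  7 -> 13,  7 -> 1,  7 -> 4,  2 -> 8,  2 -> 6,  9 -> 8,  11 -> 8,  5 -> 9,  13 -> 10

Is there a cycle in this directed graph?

No

DFS with white/gray/black marking, starting from 5:
5 gray
  8 gray
    6 gray
    6 black
  8 black
  11 gray
    11→8: 8 black — skip
    11→6: 6 black — skip
  11 black
  9 gray
    9→11: 11 black — skip
    9→8: 8 black — skip
    1 gray
    1 black
  9 black
  5→6: 6 black — skip
5 black
2 gray
  2→8: 8 black — skip
  2→6: 6 black — skip
2 black
3 gray
  3→6: 6 black — skip
3 black
4 gray
  4→9: 9 black — skip
4 black
7 gray
  7→5: 5 black — skip
  7→6: 6 black — skip
  7→1: 1 black — skip
  7→4: 4 black — skip
  12 gray
    12→8: 8 black — skip
    10 gray
      10→3: 3 black — skip
    10 black
    12→2: 2 black — skip
  12 black
  13 gray
    13→10: 10 black — skip
  13 black
7 black
Every edge goes to a white or black vertex — no back edge, so the graph is acyclic.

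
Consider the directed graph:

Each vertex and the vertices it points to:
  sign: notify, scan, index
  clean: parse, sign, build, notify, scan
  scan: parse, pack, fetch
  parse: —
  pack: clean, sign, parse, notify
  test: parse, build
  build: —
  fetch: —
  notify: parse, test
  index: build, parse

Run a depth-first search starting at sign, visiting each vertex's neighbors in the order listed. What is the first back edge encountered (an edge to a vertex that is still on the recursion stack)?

clean→sign

DFS from sign (visiting each vertex's neighbors in the order listed); mark gray on enter, black on exit:
sign gray
  notify gray
    parse gray
    parse black
    test gray
      test→parse: parse black — skip
      build gray
      build black
    test black
  notify black
  scan gray
    scan→parse: parse black — skip
    pack gray
      clean gray
        clean→parse: parse black — skip
        clean→sign: sign is gray → back edge
First back edge: clean → sign.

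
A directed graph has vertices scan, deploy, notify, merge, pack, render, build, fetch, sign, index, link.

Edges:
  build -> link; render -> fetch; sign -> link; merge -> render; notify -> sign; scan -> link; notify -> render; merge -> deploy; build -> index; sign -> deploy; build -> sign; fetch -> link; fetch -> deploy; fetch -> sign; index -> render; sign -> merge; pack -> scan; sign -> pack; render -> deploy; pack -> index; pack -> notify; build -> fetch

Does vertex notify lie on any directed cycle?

notify is on a cycle iff notify can reach itself via ≥1 edge.
notify → sign → pack → notify — yes.

Yes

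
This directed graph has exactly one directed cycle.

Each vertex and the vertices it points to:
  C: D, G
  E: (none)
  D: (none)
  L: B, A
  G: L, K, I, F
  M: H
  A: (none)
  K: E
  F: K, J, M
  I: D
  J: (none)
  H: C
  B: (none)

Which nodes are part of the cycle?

DFS with gray/black marking from G:
G gray
  L gray
    B gray
    B black
    A gray
    A black
  L black
  K gray
    E gray
    E black
  K black
  I gray
    D gray
    D black
  I black
  F gray
    F→K: K black — skip
    J gray
    J black
    M gray
      H gray
        C gray
          C→D: D black — skip
          C→G: G is gray → back edge
Back edge closes the cycle G → F → M → H → C → G; its vertices are {C, F, G, H, M}.

C, F, G, H, M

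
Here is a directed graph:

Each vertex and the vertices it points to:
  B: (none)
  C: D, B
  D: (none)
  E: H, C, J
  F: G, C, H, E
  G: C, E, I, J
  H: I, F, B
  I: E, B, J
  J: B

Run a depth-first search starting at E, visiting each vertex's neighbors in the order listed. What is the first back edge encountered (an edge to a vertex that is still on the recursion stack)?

I→E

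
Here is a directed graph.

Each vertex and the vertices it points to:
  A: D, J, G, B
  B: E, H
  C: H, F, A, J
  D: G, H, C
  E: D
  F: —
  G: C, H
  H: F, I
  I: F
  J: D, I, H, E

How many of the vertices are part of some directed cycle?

7

A vertex is on a directed cycle iff it belongs to a strongly connected component of size ≥ 2 (or has a self-loop).
The vertices on cycles are {A, B, C, D, E, G, J} — 7 in total.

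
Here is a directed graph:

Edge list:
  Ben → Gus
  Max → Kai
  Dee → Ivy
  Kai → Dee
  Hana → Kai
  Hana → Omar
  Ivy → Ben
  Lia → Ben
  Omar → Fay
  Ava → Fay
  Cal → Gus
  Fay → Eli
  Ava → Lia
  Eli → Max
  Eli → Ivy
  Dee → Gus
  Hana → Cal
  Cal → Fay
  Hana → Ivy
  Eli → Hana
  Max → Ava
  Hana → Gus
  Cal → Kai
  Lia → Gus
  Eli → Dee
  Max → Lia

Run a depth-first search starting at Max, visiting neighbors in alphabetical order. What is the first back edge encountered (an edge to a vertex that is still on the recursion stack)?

DFS from Max (visiting neighbors in alphabetical order); mark gray on enter, black on exit:
Max gray
  Ava gray
    Fay gray
      Eli gray
        Dee gray
          Gus gray
          Gus black
          Ivy gray
            Ben gray
              Ben→Gus: Gus black — skip
            Ben black
          Ivy black
        Dee black
        Hana gray
          Cal gray
            Cal→Fay: Fay is gray → back edge
First back edge: Cal → Fay.

Cal->Fay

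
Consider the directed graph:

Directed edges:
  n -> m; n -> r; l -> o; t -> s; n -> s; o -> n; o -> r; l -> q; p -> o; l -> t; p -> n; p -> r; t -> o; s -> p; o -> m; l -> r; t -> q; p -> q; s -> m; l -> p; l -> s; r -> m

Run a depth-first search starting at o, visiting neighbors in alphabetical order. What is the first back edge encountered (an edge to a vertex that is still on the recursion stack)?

p->n

DFS from o (visiting neighbors in alphabetical order); mark gray on enter, black on exit:
o gray
  m gray
  m black
  n gray
    n→m: m black — skip
    r gray
      r→m: m black — skip
    r black
    s gray
      s→m: m black — skip
      p gray
        p→n: n is gray → back edge
First back edge: p → n.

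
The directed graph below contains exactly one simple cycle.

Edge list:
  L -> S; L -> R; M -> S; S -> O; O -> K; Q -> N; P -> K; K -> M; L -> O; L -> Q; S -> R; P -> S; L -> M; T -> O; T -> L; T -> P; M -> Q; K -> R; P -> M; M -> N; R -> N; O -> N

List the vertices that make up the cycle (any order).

K, M, O, S

DFS with gray/black marking from S:
S gray
  O gray
    N gray
    N black
    K gray
      M gray
        M→N: N black — skip
        M→S: S is gray → back edge
Back edge closes the cycle S → O → K → M → S; its vertices are {K, M, O, S}.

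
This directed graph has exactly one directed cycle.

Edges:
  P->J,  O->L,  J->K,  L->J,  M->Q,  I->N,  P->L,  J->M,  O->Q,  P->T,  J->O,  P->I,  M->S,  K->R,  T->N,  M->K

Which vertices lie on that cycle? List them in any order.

J, L, O

DFS with gray/black marking from J:
J gray
  M gray
    K gray
      R gray
      R black
    K black
    S gray
    S black
    Q gray
    Q black
  M black
  O gray
    O→Q: Q black — skip
    L gray
      L→J: J is gray → back edge
Back edge closes the cycle J → O → L → J; its vertices are {J, L, O}.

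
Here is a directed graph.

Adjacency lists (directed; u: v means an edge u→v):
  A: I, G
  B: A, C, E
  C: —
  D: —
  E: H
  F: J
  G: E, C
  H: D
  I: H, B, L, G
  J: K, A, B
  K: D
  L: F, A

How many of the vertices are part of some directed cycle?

A vertex is on a directed cycle iff it belongs to a strongly connected component of size ≥ 2 (or has a self-loop).
The vertices on cycles are {A, B, F, I, J, L} — 6 in total.

6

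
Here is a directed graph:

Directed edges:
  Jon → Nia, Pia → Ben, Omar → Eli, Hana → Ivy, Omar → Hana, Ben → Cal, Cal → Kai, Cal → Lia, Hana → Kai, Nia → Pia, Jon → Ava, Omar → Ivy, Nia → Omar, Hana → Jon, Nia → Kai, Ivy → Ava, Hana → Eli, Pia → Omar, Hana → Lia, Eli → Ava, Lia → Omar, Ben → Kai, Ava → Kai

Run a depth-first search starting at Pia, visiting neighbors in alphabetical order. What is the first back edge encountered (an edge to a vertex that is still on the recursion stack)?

Nia→Omar

DFS from Pia (visiting neighbors in alphabetical order); mark gray on enter, black on exit:
Pia gray
  Ben gray
    Cal gray
      Kai gray
      Kai black
      Lia gray
        Omar gray
          Eli gray
            Ava gray
              Ava→Kai: Kai black — skip
            Ava black
          Eli black
          Hana gray
            Hana→Eli: Eli black — skip
            Ivy gray
              Ivy→Ava: Ava black — skip
            Ivy black
            Jon gray
              Jon→Ava: Ava black — skip
              Nia gray
                Nia→Kai: Kai black — skip
                Nia→Omar: Omar is gray → back edge
First back edge: Nia → Omar.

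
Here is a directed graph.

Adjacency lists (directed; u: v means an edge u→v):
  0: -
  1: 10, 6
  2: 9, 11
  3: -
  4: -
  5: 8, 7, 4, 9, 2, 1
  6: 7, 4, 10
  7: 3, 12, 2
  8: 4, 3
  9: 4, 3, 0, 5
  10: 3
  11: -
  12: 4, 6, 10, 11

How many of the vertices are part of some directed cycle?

A vertex is on a directed cycle iff it belongs to a strongly connected component of size ≥ 2 (or has a self-loop).
The vertices on cycles are {1, 2, 5, 6, 7, 9, 12} — 7 in total.

7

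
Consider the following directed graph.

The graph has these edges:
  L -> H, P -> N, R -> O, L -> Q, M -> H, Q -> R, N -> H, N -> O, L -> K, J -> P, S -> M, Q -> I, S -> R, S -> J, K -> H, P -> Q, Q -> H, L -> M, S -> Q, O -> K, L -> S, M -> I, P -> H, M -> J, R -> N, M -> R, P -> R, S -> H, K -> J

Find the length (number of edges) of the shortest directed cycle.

For each vertex v, BFS finds the shortest path from v back to v.
The shortest such closed walk is J → P → N → O → K → J, length 5.

5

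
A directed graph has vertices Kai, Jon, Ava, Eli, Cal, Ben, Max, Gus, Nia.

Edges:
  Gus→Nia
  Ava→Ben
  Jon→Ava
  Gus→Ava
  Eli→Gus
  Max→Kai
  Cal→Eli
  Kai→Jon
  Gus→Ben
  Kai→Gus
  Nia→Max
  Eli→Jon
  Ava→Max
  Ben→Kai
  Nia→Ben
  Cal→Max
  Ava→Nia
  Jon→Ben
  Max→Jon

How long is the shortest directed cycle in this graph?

3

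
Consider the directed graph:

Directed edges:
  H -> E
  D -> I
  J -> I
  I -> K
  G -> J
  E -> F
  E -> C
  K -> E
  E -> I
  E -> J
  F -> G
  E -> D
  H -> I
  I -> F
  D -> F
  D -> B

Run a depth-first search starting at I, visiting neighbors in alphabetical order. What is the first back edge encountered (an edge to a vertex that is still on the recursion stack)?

J→I

DFS from I (visiting neighbors in alphabetical order); mark gray on enter, black on exit:
I gray
  F gray
    G gray
      J gray
        J→I: I is gray → back edge
First back edge: J → I.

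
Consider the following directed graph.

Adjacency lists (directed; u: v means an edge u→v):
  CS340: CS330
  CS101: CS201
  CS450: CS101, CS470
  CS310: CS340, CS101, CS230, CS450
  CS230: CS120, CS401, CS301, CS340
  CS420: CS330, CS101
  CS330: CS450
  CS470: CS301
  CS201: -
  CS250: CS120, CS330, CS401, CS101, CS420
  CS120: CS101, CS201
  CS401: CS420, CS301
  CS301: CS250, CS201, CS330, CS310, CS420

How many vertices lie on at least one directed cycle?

A vertex is on a directed cycle iff it belongs to a strongly connected component of size ≥ 2 (or has a self-loop).
The vertices on cycles are {CS230, CS250, CS301, CS310, CS330, CS340, CS401, CS420, CS450, CS470} — 10 in total.

10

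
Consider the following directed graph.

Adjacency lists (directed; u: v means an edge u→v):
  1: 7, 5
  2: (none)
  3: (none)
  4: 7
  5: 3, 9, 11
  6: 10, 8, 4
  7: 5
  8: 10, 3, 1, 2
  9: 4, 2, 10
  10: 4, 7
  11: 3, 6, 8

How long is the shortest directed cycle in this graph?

4

For each vertex v, BFS finds the shortest path from v back to v.
The shortest such closed walk is 8 → 1 → 5 → 11 → 8, length 4.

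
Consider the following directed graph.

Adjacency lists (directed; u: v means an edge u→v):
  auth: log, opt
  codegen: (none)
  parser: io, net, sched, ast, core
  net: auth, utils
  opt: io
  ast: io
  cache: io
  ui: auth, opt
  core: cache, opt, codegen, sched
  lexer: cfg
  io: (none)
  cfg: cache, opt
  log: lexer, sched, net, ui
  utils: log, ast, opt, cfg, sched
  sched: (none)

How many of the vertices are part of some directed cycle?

A vertex is on a directed cycle iff it belongs to a strongly connected component of size ≥ 2 (or has a self-loop).
The vertices on cycles are {ui, log, net, auth, utils} — 5 in total.

5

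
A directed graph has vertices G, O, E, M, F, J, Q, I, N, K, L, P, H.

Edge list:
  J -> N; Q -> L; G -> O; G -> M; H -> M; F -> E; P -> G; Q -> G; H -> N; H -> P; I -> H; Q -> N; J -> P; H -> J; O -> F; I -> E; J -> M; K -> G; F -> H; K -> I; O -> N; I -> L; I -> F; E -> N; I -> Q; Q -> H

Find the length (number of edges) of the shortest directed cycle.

5

For each vertex v, BFS finds the shortest path from v back to v.
The shortest such closed walk is F → H → P → G → O → F, length 5.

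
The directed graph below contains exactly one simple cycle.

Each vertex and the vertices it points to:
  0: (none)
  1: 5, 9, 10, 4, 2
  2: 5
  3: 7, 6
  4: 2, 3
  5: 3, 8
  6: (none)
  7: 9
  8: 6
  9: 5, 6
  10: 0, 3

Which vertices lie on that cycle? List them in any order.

3, 5, 7, 9

DFS with gray/black marking from 9:
9 gray
  5 gray
    3 gray
      7 gray
        7→9: 9 is gray → back edge
Back edge closes the cycle 9 → 5 → 3 → 7 → 9; its vertices are {3, 5, 7, 9}.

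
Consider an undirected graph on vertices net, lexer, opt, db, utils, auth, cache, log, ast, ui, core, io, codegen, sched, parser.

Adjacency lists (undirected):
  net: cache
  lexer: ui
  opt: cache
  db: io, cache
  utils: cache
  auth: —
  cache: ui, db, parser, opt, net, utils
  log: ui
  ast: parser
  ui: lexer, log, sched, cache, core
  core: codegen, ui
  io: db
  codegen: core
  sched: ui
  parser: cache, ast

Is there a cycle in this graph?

DFS, tracking each vertex's parent; an edge to a visited non-parent vertex closes a cycle.
Start from ast:
visit ast (parent –)
  visit parser (parent ast)
    visit cache (parent parser)
      visit ui (parent cache)
        visit lexer (parent ui)
          lexer–ui: parent, skip
        visit log (parent ui)
          log–ui: parent, skip
        visit sched (parent ui)
          sched–ui: parent, skip
        ui–cache: parent, skip
        visit core (parent ui)
          visit codegen (parent core)
            codegen–core: parent, skip
          core–ui: parent, skip
      visit db (parent cache)
        visit io (parent db)
          io–db: parent, skip
        db–cache: parent, skip
      cache–parser: parent, skip
      visit opt (parent cache)
        opt–cache: parent, skip
      visit net (parent cache)
        net–cache: parent, skip
      visit utils (parent cache)
        utils–cache: parent, skip
    parser–ast: parent, skip
visit auth (parent –)
No non-parent visited neighbor found — the graph is a forest.

No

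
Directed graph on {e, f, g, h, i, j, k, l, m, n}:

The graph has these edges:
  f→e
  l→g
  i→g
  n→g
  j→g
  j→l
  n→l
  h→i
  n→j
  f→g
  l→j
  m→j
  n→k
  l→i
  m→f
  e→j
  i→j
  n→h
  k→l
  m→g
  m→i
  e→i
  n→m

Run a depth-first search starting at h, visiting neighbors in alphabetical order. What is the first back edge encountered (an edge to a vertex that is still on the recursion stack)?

l→i

DFS from h (visiting neighbors in alphabetical order); mark gray on enter, black on exit:
h gray
  i gray
    g gray
    g black
    j gray
      j→g: g black — skip
      l gray
        l→g: g black — skip
        l→i: i is gray → back edge
First back edge: l → i.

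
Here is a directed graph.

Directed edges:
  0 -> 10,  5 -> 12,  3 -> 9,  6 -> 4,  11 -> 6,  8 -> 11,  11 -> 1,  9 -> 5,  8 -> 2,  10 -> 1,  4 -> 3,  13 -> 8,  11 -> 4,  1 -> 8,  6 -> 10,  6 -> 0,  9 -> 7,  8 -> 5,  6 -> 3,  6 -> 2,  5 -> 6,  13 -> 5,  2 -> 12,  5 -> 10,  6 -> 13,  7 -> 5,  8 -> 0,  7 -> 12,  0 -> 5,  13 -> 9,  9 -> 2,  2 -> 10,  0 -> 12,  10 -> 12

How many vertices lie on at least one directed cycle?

A vertex is on a directed cycle iff it belongs to a strongly connected component of size ≥ 2 (or has a self-loop).
The vertices on cycles are {0, 1, 2, 3, 4, 5, 6, 7, 8, 9, 10, 11, 13} — 13 in total.

13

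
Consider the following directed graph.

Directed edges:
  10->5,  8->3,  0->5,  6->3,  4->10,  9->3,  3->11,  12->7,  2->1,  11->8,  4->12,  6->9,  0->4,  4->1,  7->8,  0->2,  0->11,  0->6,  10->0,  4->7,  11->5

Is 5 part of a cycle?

No

5 lies on a cycle iff there is a path from 5 back to itself.
Exploring from 5, it never reaches itself; equivalently, its strongly connected component is a singleton.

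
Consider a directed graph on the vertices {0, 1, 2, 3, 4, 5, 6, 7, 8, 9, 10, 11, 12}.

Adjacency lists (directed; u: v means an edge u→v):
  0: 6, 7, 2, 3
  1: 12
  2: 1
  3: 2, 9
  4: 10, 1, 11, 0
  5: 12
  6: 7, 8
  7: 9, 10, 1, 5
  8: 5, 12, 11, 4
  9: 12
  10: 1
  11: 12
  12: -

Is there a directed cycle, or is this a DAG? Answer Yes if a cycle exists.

Yes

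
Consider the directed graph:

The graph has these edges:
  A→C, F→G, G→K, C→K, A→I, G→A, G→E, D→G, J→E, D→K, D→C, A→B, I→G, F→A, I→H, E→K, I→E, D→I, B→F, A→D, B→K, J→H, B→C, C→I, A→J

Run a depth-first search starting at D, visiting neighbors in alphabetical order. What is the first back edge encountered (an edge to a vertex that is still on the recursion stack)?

B→C

DFS from D (visiting neighbors in alphabetical order); mark gray on enter, black on exit:
D gray
  C gray
    I gray
      E gray
        K gray
        K black
      E black
      G gray
        A gray
          B gray
            B→C: C is gray → back edge
First back edge: B → C.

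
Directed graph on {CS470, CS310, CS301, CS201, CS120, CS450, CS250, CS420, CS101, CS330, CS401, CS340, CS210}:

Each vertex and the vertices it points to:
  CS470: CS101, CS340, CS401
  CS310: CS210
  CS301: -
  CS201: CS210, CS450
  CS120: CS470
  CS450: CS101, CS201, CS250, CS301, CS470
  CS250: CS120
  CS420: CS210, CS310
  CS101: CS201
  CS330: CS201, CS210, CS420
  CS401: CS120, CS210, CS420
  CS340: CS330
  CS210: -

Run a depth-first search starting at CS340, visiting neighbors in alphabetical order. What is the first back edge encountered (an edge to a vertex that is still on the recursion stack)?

CS101->CS201

DFS from CS340 (visiting neighbors in alphabetical order); mark gray on enter, black on exit:
CS340 gray
  CS330 gray
    CS201 gray
      CS210 gray
      CS210 black
      CS450 gray
        CS101 gray
          CS101→CS201: CS201 is gray → back edge
First back edge: CS101 → CS201.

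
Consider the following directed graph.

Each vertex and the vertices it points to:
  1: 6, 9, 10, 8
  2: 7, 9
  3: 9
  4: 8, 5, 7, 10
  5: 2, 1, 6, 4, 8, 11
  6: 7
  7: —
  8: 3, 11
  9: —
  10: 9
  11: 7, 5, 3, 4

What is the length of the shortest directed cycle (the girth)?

2

For each vertex v, BFS finds the shortest path from v back to v.
The shortest such closed walk is 5 → 4 → 5, length 2.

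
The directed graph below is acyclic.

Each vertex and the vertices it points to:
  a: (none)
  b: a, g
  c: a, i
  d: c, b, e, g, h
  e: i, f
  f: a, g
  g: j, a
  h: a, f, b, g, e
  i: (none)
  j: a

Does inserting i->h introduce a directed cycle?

Adding i→h creates a cycle iff h can already reach i.
Path from h: h → e → i.
So h → … → i → h is a cycle.

Yes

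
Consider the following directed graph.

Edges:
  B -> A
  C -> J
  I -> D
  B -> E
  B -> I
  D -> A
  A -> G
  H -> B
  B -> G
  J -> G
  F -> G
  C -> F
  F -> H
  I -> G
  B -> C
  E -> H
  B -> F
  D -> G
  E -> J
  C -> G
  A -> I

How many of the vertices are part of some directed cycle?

A vertex is on a directed cycle iff it belongs to a strongly connected component of size ≥ 2 (or has a self-loop).
The vertices on cycles are {A, B, C, D, E, F, H, I} — 8 in total.

8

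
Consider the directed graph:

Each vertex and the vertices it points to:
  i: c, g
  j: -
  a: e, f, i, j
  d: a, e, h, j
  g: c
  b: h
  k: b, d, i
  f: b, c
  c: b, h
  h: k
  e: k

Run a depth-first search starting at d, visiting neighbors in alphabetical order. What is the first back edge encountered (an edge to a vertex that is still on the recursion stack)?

DFS from d (visiting neighbors in alphabetical order); mark gray on enter, black on exit:
d gray
  a gray
    e gray
      k gray
        b gray
          h gray
            h→k: k is gray → back edge
First back edge: h → k.

h->k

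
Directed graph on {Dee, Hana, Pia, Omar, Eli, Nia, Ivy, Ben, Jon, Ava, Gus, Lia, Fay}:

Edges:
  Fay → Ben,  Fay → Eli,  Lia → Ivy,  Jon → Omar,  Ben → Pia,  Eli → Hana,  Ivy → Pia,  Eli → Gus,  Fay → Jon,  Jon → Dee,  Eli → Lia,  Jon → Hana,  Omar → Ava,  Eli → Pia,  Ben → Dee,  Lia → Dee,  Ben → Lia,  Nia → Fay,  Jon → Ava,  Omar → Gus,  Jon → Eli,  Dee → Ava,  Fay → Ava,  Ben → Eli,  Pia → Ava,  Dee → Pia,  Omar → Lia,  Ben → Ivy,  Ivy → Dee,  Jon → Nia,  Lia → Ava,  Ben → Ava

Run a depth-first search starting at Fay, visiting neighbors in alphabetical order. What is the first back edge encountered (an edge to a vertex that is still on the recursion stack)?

DFS from Fay (visiting neighbors in alphabetical order); mark gray on enter, black on exit:
Fay gray
  Ava gray
  Ava black
  Ben gray
    Ben→Ava: Ava black — skip
    Dee gray
      Dee→Ava: Ava black — skip
      Pia gray
        Pia→Ava: Ava black — skip
      Pia black
    Dee black
    Eli gray
      Gus gray
      Gus black
      Hana gray
      Hana black
      Lia gray
        Lia→Ava: Ava black — skip
        Lia→Dee: Dee black — skip
        Ivy gray
          Ivy→Dee: Dee black — skip
          Ivy→Pia: Pia black — skip
        Ivy black
      Lia black
      Eli→Pia: Pia black — skip
    Eli black
    Ben→Ivy: Ivy black — skip
    Ben→Lia: Lia black — skip
    Ben→Pia: Pia black — skip
  Ben black
  Fay→Eli: Eli black — skip
  Jon gray
    Jon→Ava: Ava black — skip
    Jon→Dee: Dee black — skip
    Jon→Eli: Eli black — skip
    Jon→Hana: Hana black — skip
    Nia gray
      Nia→Fay: Fay is gray → back edge
First back edge: Nia → Fay.

Nia->Fay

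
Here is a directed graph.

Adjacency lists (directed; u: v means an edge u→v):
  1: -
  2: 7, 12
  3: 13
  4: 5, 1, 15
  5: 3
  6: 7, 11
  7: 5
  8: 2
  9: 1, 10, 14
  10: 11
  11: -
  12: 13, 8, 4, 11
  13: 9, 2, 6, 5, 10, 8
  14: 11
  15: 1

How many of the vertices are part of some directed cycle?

9

A vertex is on a directed cycle iff it belongs to a strongly connected component of size ≥ 2 (or has a self-loop).
The vertices on cycles are {2, 3, 4, 5, 6, 7, 8, 12, 13} — 9 in total.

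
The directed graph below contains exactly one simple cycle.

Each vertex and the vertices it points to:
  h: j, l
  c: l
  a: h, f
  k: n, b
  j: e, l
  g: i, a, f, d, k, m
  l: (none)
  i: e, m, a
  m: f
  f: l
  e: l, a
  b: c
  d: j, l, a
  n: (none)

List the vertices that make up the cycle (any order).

DFS with gray/black marking from e:
e gray
  l gray
  l black
  a gray
    h gray
      j gray
        j→e: e is gray → back edge
Back edge closes the cycle e → a → h → j → e; its vertices are {a, e, h, j}.

a, e, h, j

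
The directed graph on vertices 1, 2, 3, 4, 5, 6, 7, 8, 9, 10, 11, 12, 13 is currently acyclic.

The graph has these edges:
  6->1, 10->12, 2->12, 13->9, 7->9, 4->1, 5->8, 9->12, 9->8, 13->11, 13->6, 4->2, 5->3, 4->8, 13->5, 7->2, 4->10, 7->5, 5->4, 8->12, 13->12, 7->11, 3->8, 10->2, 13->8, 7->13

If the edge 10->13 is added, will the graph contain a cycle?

Adding 10→13 creates a cycle iff 13 can already reach 10.
Path from 13: 13 → 5 → 4 → 10.
So 13 → … → 10 → 13 is a cycle.

Yes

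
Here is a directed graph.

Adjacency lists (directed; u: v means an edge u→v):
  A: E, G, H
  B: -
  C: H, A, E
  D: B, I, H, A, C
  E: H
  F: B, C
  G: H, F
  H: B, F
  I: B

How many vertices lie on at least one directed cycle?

A vertex is on a directed cycle iff it belongs to a strongly connected component of size ≥ 2 (or has a self-loop).
The vertices on cycles are {A, C, E, F, G, H} — 6 in total.

6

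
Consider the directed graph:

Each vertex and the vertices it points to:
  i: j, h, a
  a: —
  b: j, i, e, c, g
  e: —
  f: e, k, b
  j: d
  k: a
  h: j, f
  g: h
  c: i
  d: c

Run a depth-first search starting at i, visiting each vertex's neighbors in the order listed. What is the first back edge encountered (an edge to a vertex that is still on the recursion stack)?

DFS from i (visiting each vertex's neighbors in the order listed); mark gray on enter, black on exit:
i gray
  j gray
    d gray
      c gray
        c→i: i is gray → back edge
First back edge: c → i.

c→i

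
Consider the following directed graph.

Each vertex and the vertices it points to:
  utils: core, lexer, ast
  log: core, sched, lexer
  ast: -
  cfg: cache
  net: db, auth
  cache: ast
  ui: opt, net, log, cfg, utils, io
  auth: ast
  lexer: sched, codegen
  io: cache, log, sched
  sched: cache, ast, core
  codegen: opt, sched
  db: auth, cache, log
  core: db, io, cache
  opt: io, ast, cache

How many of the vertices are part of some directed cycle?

A vertex is on a directed cycle iff it belongs to a strongly connected component of size ≥ 2 (or has a self-loop).
The vertices on cycles are {db, io, log, opt, core, lexer, sched, codegen} — 8 in total.

8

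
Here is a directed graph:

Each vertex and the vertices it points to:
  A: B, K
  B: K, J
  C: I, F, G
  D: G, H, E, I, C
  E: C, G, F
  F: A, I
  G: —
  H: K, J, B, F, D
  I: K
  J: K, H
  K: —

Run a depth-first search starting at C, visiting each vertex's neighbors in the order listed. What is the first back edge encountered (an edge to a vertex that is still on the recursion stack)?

H->J

DFS from C (visiting each vertex's neighbors in the order listed); mark gray on enter, black on exit:
C gray
  I gray
    K gray
    K black
  I black
  F gray
    A gray
      B gray
        B→K: K black — skip
        J gray
          J→K: K black — skip
          H gray
            H→K: K black — skip
            H→J: J is gray → back edge
First back edge: H → J.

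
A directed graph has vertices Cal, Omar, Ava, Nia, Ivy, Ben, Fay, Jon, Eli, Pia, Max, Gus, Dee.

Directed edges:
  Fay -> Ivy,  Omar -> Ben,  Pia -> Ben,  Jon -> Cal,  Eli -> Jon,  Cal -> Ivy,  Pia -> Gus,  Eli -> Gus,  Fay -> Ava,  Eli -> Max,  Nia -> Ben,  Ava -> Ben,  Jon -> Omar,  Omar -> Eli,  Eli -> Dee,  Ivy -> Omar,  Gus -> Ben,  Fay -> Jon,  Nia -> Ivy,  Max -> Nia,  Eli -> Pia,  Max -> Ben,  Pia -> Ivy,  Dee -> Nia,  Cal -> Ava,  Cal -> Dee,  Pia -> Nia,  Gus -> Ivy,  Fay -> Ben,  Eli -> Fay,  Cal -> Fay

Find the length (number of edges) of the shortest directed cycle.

3

For each vertex v, BFS finds the shortest path from v back to v.
The shortest such closed walk is Eli → Jon → Omar → Eli, length 3.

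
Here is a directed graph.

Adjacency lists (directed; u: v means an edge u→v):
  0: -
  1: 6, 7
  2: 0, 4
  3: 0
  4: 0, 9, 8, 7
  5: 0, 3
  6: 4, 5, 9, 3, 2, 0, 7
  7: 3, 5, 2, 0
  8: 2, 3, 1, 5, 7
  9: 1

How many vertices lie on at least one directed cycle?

7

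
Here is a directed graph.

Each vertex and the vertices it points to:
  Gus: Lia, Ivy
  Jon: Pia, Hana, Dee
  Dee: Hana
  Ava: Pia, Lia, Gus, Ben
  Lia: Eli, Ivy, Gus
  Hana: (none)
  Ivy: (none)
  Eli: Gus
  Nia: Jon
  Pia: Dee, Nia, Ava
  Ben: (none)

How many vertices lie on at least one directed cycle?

7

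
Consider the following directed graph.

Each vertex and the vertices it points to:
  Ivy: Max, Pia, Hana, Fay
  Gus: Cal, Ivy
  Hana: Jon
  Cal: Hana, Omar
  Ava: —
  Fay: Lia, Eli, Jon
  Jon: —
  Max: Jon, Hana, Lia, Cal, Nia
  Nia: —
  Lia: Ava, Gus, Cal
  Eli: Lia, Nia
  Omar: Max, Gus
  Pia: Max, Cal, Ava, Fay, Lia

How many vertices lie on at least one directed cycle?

9

A vertex is on a directed cycle iff it belongs to a strongly connected component of size ≥ 2 (or has a self-loop).
The vertices on cycles are {Cal, Eli, Fay, Gus, Ivy, Lia, Max, Pia, Omar} — 9 in total.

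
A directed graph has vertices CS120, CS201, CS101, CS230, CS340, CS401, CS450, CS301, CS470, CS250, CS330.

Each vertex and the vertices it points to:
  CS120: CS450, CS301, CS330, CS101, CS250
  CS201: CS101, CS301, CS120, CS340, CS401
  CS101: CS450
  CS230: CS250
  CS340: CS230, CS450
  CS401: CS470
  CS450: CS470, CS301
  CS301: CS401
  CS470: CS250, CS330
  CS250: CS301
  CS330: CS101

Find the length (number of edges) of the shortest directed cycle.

4

For each vertex v, BFS finds the shortest path from v back to v.
The shortest such closed walk is CS301 → CS401 → CS470 → CS250 → CS301, length 4.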